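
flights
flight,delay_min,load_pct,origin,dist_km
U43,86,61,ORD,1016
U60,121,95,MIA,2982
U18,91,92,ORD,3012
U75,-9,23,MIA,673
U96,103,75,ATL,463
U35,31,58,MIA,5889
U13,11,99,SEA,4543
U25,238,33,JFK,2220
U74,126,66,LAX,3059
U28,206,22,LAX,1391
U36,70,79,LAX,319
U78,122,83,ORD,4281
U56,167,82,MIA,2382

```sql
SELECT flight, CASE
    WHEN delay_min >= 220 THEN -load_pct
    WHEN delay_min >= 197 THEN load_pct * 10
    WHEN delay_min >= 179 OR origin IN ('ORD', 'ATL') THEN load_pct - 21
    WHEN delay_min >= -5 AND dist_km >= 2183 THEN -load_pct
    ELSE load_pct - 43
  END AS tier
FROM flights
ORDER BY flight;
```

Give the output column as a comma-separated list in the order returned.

-99, 71, -33, 220, -58, 36, 40, -82, -95, -66, -20, 62, 54

flight=U13: delay_min >= -5 AND dist_km >= 2183 → -99
flight=U18: delay_min >= 179 OR origin IN ('ORD', 'ATL') → 71
flight=U25: delay_min >= 220 → -33
flight=U28: delay_min >= 197 → 220
flight=U35: delay_min >= -5 AND dist_km >= 2183 → -58
flight=U36: ELSE → 36
flight=U43: delay_min >= 179 OR origin IN ('ORD', 'ATL') → 40
flight=U56: delay_min >= -5 AND dist_km >= 2183 → -82
flight=U60: delay_min >= -5 AND dist_km >= 2183 → -95
flight=U74: delay_min >= -5 AND dist_km >= 2183 → -66
flight=U75: ELSE → -20
flight=U78: delay_min >= 179 OR origin IN ('ORD', 'ATL') → 62
flight=U96: delay_min >= 179 OR origin IN ('ORD', 'ATL') → 54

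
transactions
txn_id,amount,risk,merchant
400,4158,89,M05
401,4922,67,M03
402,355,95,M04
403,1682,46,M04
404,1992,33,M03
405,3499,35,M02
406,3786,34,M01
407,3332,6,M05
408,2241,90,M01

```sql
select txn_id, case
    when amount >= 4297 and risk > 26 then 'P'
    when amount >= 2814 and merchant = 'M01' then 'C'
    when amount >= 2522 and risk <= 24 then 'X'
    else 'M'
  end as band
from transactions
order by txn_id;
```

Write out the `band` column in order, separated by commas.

M, P, M, M, M, M, C, X, M

txn_id=400: ELSE → M
txn_id=401: amount >= 4297 and risk > 26 → P
txn_id=402: ELSE → M
txn_id=403: ELSE → M
txn_id=404: ELSE → M
txn_id=405: ELSE → M
txn_id=406: amount >= 2814 and merchant = 'M01' → C
txn_id=407: amount >= 2522 and risk <= 24 → X
txn_id=408: ELSE → M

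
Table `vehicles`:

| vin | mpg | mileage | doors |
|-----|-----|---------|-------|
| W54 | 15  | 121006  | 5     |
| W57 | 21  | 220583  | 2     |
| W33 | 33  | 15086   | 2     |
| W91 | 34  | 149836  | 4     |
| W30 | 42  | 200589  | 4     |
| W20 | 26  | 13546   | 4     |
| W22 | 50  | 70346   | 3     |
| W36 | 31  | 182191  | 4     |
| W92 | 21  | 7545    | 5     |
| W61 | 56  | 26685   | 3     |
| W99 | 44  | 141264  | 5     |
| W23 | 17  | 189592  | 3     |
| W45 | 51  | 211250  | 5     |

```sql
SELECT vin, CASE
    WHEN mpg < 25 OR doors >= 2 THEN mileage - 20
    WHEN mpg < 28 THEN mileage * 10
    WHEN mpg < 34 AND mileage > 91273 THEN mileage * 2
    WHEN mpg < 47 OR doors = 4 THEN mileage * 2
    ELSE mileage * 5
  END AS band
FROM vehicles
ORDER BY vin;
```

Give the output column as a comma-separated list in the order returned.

vin=W20: mpg < 25 OR doors >= 2 → 13526
vin=W22: mpg < 25 OR doors >= 2 → 70326
vin=W23: mpg < 25 OR doors >= 2 → 189572
vin=W30: mpg < 25 OR doors >= 2 → 200569
vin=W33: mpg < 25 OR doors >= 2 → 15066
vin=W36: mpg < 25 OR doors >= 2 → 182171
vin=W45: mpg < 25 OR doors >= 2 → 211230
vin=W54: mpg < 25 OR doors >= 2 → 120986
vin=W57: mpg < 25 OR doors >= 2 → 220563
vin=W61: mpg < 25 OR doors >= 2 → 26665
vin=W91: mpg < 25 OR doors >= 2 → 149816
vin=W92: mpg < 25 OR doors >= 2 → 7525
vin=W99: mpg < 25 OR doors >= 2 → 141244

13526, 70326, 189572, 200569, 15066, 182171, 211230, 120986, 220563, 26665, 149816, 7525, 141244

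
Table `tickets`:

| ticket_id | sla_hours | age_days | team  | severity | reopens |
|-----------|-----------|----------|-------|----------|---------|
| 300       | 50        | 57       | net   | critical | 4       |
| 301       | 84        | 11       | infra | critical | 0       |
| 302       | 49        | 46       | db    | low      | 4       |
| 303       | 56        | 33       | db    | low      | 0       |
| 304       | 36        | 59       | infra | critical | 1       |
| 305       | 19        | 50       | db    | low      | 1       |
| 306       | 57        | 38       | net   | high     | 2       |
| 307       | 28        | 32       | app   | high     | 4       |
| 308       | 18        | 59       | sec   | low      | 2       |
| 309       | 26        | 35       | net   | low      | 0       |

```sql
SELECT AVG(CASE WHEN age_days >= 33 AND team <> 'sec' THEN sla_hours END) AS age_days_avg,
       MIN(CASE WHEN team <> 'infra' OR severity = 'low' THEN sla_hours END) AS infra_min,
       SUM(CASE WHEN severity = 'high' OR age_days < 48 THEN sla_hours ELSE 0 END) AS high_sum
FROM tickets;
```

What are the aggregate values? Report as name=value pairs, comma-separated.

age_days_avg=41.8571428571, infra_min=18, high_sum=300

[age_days_avg: age_days >= 33 AND team <> 'sec']
ticket_id=300: ✓ → 50
ticket_id=301: ✗
ticket_id=302: ✓ → 49
ticket_id=303: ✓ → 56
ticket_id=304: ✓ → 36
ticket_id=305: ✓ → 19
ticket_id=306: ✓ → 57
ticket_id=307: ✗
ticket_id=308: ✗
ticket_id=309: ✓ → 26
age_days_avg = (50 + 49 + 56 + 36 + 19 + 57 + 26) / 7 = 41.8571428571
—
[infra_min: team <> 'infra' OR severity = 'low']
ticket_id=300: ✓ → 50
ticket_id=301: ✗
ticket_id=302: ✓ → 49
ticket_id=303: ✓ → 56
ticket_id=304: ✗
ticket_id=305: ✓ → 19
ticket_id=306: ✓ → 57
ticket_id=307: ✓ → 28
ticket_id=308: ✓ → 18
ticket_id=309: ✓ → 26
infra_min = MIN(50, 49, 56, 19, 57, 28, 18, 26) = 18
—
[high_sum: severity = 'high' OR age_days < 48]
ticket_id=300: ✗
ticket_id=301: ✓ → 84
ticket_id=302: ✓ → 49
ticket_id=303: ✓ → 56
ticket_id=304: ✗
ticket_id=305: ✗
ticket_id=306: ✓ → 57
ticket_id=307: ✓ → 28
ticket_id=308: ✗
ticket_id=309: ✓ → 26
high_sum = 84 + 49 + 56 + 57 + 28 + 26 = 300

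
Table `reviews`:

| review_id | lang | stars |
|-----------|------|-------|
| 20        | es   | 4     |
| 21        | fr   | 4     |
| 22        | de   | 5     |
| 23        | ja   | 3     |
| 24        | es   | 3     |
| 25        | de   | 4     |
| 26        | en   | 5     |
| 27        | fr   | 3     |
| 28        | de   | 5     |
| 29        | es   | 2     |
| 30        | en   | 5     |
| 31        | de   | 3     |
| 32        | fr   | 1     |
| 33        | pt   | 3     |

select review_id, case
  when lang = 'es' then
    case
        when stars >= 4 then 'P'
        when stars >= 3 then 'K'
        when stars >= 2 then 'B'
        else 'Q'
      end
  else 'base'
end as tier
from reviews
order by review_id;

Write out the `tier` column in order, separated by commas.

P, base, base, base, K, base, base, base, base, B, base, base, base, base

review_id=20: lang='es' → inner[stars >= 4] → P
review_id=21: lang='fr' → outer ELSE → base
review_id=22: lang='de' → outer ELSE → base
review_id=23: lang='ja' → outer ELSE → base
review_id=24: lang='es' → inner[stars >= 3] → K
review_id=25: lang='de' → outer ELSE → base
review_id=26: lang='en' → outer ELSE → base
review_id=27: lang='fr' → outer ELSE → base
review_id=28: lang='de' → outer ELSE → base
review_id=29: lang='es' → inner[stars >= 2] → B
review_id=30: lang='en' → outer ELSE → base
review_id=31: lang='de' → outer ELSE → base
review_id=32: lang='fr' → outer ELSE → base
review_id=33: lang='pt' → outer ELSE → base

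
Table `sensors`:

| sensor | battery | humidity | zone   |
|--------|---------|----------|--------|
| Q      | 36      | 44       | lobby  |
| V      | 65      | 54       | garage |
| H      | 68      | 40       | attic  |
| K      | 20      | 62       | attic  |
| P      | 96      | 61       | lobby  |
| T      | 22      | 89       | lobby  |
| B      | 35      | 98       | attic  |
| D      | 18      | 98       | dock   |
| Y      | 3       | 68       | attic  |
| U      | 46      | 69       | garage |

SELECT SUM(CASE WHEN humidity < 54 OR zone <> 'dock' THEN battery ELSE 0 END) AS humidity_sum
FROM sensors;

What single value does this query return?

391

sensor=Q: ✓ → 36
sensor=V: ✓ → 65
sensor=H: ✓ → 68
sensor=K: ✓ → 20
sensor=P: ✓ → 96
sensor=T: ✓ → 22
sensor=B: ✓ → 35
sensor=D: ✗
sensor=Y: ✓ → 3
sensor=U: ✓ → 46
humidity_sum = 36 + 65 + 68 + 20 + 96 + 22 + 35 + 3 + 46 = 391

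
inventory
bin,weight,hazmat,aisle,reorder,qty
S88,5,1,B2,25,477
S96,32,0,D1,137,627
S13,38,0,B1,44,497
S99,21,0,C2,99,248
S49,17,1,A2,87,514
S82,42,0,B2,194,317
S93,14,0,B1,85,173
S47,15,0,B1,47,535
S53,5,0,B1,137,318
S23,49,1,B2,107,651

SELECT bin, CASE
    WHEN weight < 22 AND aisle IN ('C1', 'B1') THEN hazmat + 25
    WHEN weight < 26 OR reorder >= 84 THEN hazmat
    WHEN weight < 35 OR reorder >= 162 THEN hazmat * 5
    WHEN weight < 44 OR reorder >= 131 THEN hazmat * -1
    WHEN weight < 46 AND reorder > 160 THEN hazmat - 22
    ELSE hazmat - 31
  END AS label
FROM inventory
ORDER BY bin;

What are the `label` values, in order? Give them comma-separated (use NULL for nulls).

0, 1, 25, 1, 25, 0, 1, 25, 0, 0

bin=S13: weight < 44 OR reorder >= 131 → 0
bin=S23: weight < 26 OR reorder >= 84 → 1
bin=S47: weight < 22 AND aisle IN ('C1', 'B1') → 25
bin=S49: weight < 26 OR reorder >= 84 → 1
bin=S53: weight < 22 AND aisle IN ('C1', 'B1') → 25
bin=S82: weight < 26 OR reorder >= 84 → 0
bin=S88: weight < 26 OR reorder >= 84 → 1
bin=S93: weight < 22 AND aisle IN ('C1', 'B1') → 25
bin=S96: weight < 26 OR reorder >= 84 → 0
bin=S99: weight < 26 OR reorder >= 84 → 0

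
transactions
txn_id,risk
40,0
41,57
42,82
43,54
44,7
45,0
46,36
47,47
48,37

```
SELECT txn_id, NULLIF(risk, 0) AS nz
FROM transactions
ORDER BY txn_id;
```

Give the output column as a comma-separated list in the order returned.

NULL, 57, 82, 54, 7, NULL, 36, 47, 37

txn_id=40: risk=0 vs 0: equal → NULL
txn_id=41: risk=57 vs 0: differ → 57
txn_id=42: risk=82 vs 0: differ → 82
txn_id=43: risk=54 vs 0: differ → 54
txn_id=44: risk=7 vs 0: differ → 7
txn_id=45: risk=0 vs 0: equal → NULL
txn_id=46: risk=36 vs 0: differ → 36
txn_id=47: risk=47 vs 0: differ → 47
txn_id=48: risk=37 vs 0: differ → 37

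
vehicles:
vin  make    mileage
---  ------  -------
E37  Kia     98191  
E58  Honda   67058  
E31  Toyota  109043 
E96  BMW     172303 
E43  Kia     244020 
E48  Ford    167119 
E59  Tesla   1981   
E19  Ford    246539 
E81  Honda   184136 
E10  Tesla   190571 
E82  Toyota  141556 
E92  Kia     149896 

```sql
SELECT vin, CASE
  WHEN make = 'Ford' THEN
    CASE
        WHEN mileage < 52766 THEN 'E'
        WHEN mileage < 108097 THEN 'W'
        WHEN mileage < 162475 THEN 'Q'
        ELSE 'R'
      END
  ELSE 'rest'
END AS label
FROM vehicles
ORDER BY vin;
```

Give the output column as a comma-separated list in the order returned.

rest, R, rest, rest, rest, R, rest, rest, rest, rest, rest, rest

vin=E10: make='Tesla' → outer ELSE → rest
vin=E19: make='Ford' → inner[ELSE] → R
vin=E31: make='Toyota' → outer ELSE → rest
vin=E37: make='Kia' → outer ELSE → rest
vin=E43: make='Kia' → outer ELSE → rest
vin=E48: make='Ford' → inner[ELSE] → R
vin=E58: make='Honda' → outer ELSE → rest
vin=E59: make='Tesla' → outer ELSE → rest
vin=E81: make='Honda' → outer ELSE → rest
vin=E82: make='Toyota' → outer ELSE → rest
vin=E92: make='Kia' → outer ELSE → rest
vin=E96: make='BMW' → outer ELSE → rest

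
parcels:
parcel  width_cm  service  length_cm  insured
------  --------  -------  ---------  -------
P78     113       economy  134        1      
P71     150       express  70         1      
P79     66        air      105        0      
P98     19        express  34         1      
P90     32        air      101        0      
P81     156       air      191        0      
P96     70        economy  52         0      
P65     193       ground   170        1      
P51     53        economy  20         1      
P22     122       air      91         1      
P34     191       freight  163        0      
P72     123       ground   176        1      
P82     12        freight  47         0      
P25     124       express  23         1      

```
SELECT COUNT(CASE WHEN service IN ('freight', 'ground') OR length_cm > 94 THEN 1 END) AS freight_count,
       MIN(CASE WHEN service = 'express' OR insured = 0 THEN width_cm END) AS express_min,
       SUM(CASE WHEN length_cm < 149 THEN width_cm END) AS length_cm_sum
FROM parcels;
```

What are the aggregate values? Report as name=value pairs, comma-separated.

[freight_count: service IN ('freight', 'ground') OR length_cm > 94]
parcel=P78: ✓ → 1
parcel=P71: ✗
parcel=P79: ✓ → 1
parcel=P98: ✗
parcel=P90: ✓ → 1
parcel=P81: ✓ → 1
parcel=P96: ✗
parcel=P65: ✓ → 1
parcel=P51: ✗
parcel=P22: ✗
parcel=P34: ✓ → 1
parcel=P72: ✓ → 1
parcel=P82: ✓ → 1
parcel=P25: ✗
freight_count = COUNT(1, 1, 1, 1, 1, 1, 1, 1) = 8
—
[express_min: service = 'express' OR insured = 0]
parcel=P78: ✗
parcel=P71: ✓ → 150
parcel=P79: ✓ → 66
parcel=P98: ✓ → 19
parcel=P90: ✓ → 32
parcel=P81: ✓ → 156
parcel=P96: ✓ → 70
parcel=P65: ✗
parcel=P51: ✗
parcel=P22: ✗
parcel=P34: ✓ → 191
parcel=P72: ✗
parcel=P82: ✓ → 12
parcel=P25: ✓ → 124
express_min = MIN(150, 66, 19, 32, 156, 70, 191, 12, 124) = 12
—
[length_cm_sum: length_cm < 149]
parcel=P78: ✓ → 113
parcel=P71: ✓ → 150
parcel=P79: ✓ → 66
parcel=P98: ✓ → 19
parcel=P90: ✓ → 32
parcel=P81: ✗
parcel=P96: ✓ → 70
parcel=P65: ✗
parcel=P51: ✓ → 53
parcel=P22: ✓ → 122
parcel=P34: ✗
parcel=P72: ✗
parcel=P82: ✓ → 12
parcel=P25: ✓ → 124
length_cm_sum = 113 + 150 + 66 + 19 + 32 + 70 + 53 + 122 + 12 + 124 = 761

freight_count=8, express_min=12, length_cm_sum=761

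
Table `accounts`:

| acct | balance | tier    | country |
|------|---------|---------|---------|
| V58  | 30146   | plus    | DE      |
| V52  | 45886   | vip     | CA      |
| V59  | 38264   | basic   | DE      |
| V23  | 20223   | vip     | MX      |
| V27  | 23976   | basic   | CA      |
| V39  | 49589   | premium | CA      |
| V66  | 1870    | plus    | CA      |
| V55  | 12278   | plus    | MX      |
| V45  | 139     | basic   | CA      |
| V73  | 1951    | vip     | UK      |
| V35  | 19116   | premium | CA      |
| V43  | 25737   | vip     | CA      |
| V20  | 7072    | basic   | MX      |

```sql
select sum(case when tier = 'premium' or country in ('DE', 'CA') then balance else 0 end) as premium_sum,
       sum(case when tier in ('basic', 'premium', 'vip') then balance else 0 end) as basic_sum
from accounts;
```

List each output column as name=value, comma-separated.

[premium_sum: tier = 'premium' or country in ('DE', 'CA')]
acct=V58: ✓ → 30146
acct=V52: ✓ → 45886
acct=V59: ✓ → 38264
acct=V23: ✗
acct=V27: ✓ → 23976
acct=V39: ✓ → 49589
acct=V66: ✓ → 1870
acct=V55: ✗
acct=V45: ✓ → 139
acct=V73: ✗
acct=V35: ✓ → 19116
acct=V43: ✓ → 25737
acct=V20: ✗
premium_sum = 30146 + 45886 + 38264 + 23976 + 49589 + 1870 + 139 + 19116 + 25737 = 234723
—
[basic_sum: tier in ('basic', 'premium', 'vip')]
acct=V58: ✗
acct=V52: ✓ → 45886
acct=V59: ✓ → 38264
acct=V23: ✓ → 20223
acct=V27: ✓ → 23976
acct=V39: ✓ → 49589
acct=V66: ✗
acct=V55: ✗
acct=V45: ✓ → 139
acct=V73: ✓ → 1951
acct=V35: ✓ → 19116
acct=V43: ✓ → 25737
acct=V20: ✓ → 7072
basic_sum = 45886 + 38264 + 20223 + 23976 + 49589 + 139 + 1951 + 19116 + 25737 + 7072 = 231953

premium_sum=234723, basic_sum=231953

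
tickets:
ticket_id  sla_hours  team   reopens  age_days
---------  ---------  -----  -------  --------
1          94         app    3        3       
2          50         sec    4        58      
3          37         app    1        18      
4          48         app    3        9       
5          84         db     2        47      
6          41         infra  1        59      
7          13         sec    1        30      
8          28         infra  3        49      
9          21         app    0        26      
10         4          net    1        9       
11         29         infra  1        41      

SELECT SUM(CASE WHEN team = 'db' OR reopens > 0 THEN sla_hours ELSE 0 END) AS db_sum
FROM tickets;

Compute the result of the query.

428

ticket_id=1: ✓ → 94
ticket_id=2: ✓ → 50
ticket_id=3: ✓ → 37
ticket_id=4: ✓ → 48
ticket_id=5: ✓ → 84
ticket_id=6: ✓ → 41
ticket_id=7: ✓ → 13
ticket_id=8: ✓ → 28
ticket_id=9: ✗
ticket_id=10: ✓ → 4
ticket_id=11: ✓ → 29
db_sum = 94 + 50 + 37 + 48 + 84 + 41 + 13 + 28 + 4 + 29 = 428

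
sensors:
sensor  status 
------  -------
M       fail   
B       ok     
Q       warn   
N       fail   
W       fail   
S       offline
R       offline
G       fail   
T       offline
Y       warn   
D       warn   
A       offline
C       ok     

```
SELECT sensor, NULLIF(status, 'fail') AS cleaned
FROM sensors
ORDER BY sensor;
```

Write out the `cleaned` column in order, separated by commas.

offline, ok, ok, warn, NULL, NULL, NULL, warn, offline, offline, offline, NULL, warn

sensor=A: status=offline vs fail: differ → offline
sensor=B: status=ok vs fail: differ → ok
sensor=C: status=ok vs fail: differ → ok
sensor=D: status=warn vs fail: differ → warn
sensor=G: status=fail vs fail: equal → NULL
sensor=M: status=fail vs fail: equal → NULL
sensor=N: status=fail vs fail: equal → NULL
sensor=Q: status=warn vs fail: differ → warn
sensor=R: status=offline vs fail: differ → offline
sensor=S: status=offline vs fail: differ → offline
sensor=T: status=offline vs fail: differ → offline
sensor=W: status=fail vs fail: equal → NULL
sensor=Y: status=warn vs fail: differ → warn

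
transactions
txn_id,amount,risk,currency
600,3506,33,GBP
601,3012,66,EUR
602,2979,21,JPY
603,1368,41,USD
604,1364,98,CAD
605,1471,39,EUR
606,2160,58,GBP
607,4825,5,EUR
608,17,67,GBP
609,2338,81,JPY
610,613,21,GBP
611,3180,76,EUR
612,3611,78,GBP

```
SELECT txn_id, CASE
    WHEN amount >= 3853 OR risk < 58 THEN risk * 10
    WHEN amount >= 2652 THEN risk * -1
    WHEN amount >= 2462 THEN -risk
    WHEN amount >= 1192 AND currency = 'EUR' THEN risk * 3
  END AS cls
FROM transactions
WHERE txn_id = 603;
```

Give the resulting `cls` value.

txn_id = 603: amount=1368, risk=41, currency=USD.
amount >= 3853 OR risk < 58 → true → 410

410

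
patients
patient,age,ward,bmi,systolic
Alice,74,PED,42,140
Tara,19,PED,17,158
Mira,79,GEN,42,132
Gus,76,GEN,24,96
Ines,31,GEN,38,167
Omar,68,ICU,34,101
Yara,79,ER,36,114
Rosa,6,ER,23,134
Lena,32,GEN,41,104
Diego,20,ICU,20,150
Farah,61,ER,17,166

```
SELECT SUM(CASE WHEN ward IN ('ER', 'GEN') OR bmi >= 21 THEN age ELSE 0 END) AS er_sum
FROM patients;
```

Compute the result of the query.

patient=Alice: ✓ → 74
patient=Tara: ✗
patient=Mira: ✓ → 79
patient=Gus: ✓ → 76
patient=Ines: ✓ → 31
patient=Omar: ✓ → 68
patient=Yara: ✓ → 79
patient=Rosa: ✓ → 6
patient=Lena: ✓ → 32
patient=Diego: ✗
patient=Farah: ✓ → 61
er_sum = 74 + 79 + 76 + 31 + 68 + 79 + 6 + 32 + 61 = 506

506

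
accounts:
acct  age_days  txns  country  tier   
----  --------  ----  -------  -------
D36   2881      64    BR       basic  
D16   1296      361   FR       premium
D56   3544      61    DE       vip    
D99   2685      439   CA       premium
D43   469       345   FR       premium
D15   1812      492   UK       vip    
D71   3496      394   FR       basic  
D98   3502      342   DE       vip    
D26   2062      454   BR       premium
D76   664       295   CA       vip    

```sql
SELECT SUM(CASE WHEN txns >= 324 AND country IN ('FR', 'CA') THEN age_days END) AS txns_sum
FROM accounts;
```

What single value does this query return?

acct=D36: ✗
acct=D16: ✓ → 1296
acct=D56: ✗
acct=D99: ✓ → 2685
acct=D43: ✓ → 469
acct=D15: ✗
acct=D71: ✓ → 3496
acct=D98: ✗
acct=D26: ✗
acct=D76: ✗
txns_sum = 1296 + 2685 + 469 + 3496 = 7946

7946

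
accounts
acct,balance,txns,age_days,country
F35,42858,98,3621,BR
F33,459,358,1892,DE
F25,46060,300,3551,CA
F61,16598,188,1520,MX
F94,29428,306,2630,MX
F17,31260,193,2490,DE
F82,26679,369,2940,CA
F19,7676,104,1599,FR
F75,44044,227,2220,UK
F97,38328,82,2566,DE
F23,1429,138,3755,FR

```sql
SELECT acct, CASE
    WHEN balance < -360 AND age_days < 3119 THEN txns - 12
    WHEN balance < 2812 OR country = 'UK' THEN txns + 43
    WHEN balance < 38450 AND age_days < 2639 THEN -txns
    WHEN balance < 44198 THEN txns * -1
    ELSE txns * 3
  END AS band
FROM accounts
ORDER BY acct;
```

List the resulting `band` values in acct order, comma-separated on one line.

-193, -104, 181, 900, 401, -98, -188, 270, -369, -306, -82

acct=F17: balance < 38450 AND age_days < 2639 → -193
acct=F19: balance < 38450 AND age_days < 2639 → -104
acct=F23: balance < 2812 OR country = 'UK' → 181
acct=F25: ELSE → 900
acct=F33: balance < 2812 OR country = 'UK' → 401
acct=F35: balance < 44198 → -98
acct=F61: balance < 38450 AND age_days < 2639 → -188
acct=F75: balance < 2812 OR country = 'UK' → 270
acct=F82: balance < 44198 → -369
acct=F94: balance < 38450 AND age_days < 2639 → -306
acct=F97: balance < 38450 AND age_days < 2639 → -82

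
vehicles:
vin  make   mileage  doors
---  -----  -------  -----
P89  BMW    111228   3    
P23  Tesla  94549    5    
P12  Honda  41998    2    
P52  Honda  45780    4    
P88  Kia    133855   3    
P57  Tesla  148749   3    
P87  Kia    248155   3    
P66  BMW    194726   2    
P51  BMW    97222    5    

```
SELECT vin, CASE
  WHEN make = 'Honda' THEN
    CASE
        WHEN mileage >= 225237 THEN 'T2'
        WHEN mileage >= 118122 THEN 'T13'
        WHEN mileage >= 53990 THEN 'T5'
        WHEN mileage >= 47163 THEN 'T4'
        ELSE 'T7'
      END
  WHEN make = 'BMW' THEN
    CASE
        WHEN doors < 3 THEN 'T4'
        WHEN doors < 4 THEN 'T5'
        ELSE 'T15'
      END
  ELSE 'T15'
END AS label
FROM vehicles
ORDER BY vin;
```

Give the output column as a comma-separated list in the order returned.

T7, T15, T15, T7, T15, T4, T15, T15, T5

vin=P12: make='Honda' → inner[ELSE] → T7
vin=P23: make='Tesla' → outer ELSE → T15
vin=P51: make='BMW' → inner[ELSE] → T15
vin=P52: make='Honda' → inner[ELSE] → T7
vin=P57: make='Tesla' → outer ELSE → T15
vin=P66: make='BMW' → inner[doors < 3] → T4
vin=P87: make='Kia' → outer ELSE → T15
vin=P88: make='Kia' → outer ELSE → T15
vin=P89: make='BMW' → inner[doors < 4] → T5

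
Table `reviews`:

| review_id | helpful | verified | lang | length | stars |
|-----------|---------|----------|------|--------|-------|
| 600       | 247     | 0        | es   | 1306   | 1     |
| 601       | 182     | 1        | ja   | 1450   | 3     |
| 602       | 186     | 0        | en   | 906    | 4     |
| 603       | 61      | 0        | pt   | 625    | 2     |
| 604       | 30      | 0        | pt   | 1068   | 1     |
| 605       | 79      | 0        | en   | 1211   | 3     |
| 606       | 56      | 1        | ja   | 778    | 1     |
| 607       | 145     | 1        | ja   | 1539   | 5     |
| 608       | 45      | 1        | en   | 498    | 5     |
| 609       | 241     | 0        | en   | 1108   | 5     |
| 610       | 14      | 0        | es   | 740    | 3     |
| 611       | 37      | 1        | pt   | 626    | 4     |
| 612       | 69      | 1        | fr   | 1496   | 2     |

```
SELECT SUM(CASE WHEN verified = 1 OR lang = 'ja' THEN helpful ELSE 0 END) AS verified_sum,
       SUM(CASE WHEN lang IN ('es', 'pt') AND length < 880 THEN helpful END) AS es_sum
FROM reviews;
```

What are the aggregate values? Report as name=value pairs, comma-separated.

verified_sum=534, es_sum=112

[verified_sum: verified = 1 OR lang = 'ja']
review_id=600: ✗
review_id=601: ✓ → 182
review_id=602: ✗
review_id=603: ✗
review_id=604: ✗
review_id=605: ✗
review_id=606: ✓ → 56
review_id=607: ✓ → 145
review_id=608: ✓ → 45
review_id=609: ✗
review_id=610: ✗
review_id=611: ✓ → 37
review_id=612: ✓ → 69
verified_sum = 182 + 56 + 145 + 45 + 37 + 69 = 534
—
[es_sum: lang IN ('es', 'pt') AND length < 880]
review_id=600: ✗
review_id=601: ✗
review_id=602: ✗
review_id=603: ✓ → 61
review_id=604: ✗
review_id=605: ✗
review_id=606: ✗
review_id=607: ✗
review_id=608: ✗
review_id=609: ✗
review_id=610: ✓ → 14
review_id=611: ✓ → 37
review_id=612: ✗
es_sum = 61 + 14 + 37 = 112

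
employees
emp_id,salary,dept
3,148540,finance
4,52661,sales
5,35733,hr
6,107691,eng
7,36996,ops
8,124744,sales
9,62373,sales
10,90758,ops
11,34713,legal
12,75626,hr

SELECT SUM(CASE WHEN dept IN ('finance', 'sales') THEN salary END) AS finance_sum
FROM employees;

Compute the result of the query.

emp_id=3: ✓ → 148540
emp_id=4: ✓ → 52661
emp_id=5: ✗
emp_id=6: ✗
emp_id=7: ✗
emp_id=8: ✓ → 124744
emp_id=9: ✓ → 62373
emp_id=10: ✗
emp_id=11: ✗
emp_id=12: ✗
finance_sum = 148540 + 52661 + 124744 + 62373 = 388318

388318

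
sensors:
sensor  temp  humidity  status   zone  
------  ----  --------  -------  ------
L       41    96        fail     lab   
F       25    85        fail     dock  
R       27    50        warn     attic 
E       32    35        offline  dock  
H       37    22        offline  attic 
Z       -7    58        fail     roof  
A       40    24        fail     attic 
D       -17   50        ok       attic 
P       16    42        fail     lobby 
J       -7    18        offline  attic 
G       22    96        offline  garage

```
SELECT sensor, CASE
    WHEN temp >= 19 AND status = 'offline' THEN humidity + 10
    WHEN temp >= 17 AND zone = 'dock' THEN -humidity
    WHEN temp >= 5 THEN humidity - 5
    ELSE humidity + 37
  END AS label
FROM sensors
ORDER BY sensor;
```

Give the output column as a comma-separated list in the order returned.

sensor=A: temp >= 5 → 19
sensor=D: ELSE → 87
sensor=E: temp >= 19 AND status = 'offline' → 45
sensor=F: temp >= 17 AND zone = 'dock' → -85
sensor=G: temp >= 19 AND status = 'offline' → 106
sensor=H: temp >= 19 AND status = 'offline' → 32
sensor=J: ELSE → 55
sensor=L: temp >= 5 → 91
sensor=P: temp >= 5 → 37
sensor=R: temp >= 5 → 45
sensor=Z: ELSE → 95

19, 87, 45, -85, 106, 32, 55, 91, 37, 45, 95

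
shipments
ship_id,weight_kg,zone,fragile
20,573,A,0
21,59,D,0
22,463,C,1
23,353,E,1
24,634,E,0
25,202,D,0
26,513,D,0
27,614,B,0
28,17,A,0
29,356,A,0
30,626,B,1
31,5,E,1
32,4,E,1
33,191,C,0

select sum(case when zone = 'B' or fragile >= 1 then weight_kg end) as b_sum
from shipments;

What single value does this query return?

ship_id=20: ✗
ship_id=21: ✗
ship_id=22: ✓ → 463
ship_id=23: ✓ → 353
ship_id=24: ✗
ship_id=25: ✗
ship_id=26: ✗
ship_id=27: ✓ → 614
ship_id=28: ✗
ship_id=29: ✗
ship_id=30: ✓ → 626
ship_id=31: ✓ → 5
ship_id=32: ✓ → 4
ship_id=33: ✗
b_sum = 463 + 353 + 614 + 626 + 5 + 4 = 2065

2065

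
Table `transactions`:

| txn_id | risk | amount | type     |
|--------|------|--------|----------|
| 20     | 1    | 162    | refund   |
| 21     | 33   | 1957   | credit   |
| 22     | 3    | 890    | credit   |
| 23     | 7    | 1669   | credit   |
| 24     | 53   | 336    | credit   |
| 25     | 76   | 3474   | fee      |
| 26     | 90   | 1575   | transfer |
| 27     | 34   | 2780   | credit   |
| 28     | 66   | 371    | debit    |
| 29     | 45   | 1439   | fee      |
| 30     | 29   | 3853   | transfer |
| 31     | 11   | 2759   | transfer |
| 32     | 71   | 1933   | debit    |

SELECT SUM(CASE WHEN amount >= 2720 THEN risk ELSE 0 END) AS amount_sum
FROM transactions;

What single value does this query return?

150

txn_id=20: ✗
txn_id=21: ✗
txn_id=22: ✗
txn_id=23: ✗
txn_id=24: ✗
txn_id=25: ✓ → 76
txn_id=26: ✗
txn_id=27: ✓ → 34
txn_id=28: ✗
txn_id=29: ✗
txn_id=30: ✓ → 29
txn_id=31: ✓ → 11
txn_id=32: ✗
amount_sum = 76 + 34 + 29 + 11 = 150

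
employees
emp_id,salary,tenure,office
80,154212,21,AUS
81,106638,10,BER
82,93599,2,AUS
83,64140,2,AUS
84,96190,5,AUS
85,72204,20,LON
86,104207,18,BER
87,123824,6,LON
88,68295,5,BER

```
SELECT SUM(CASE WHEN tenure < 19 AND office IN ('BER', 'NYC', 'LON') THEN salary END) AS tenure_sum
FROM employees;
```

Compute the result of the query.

402964

emp_id=80: ✗
emp_id=81: ✓ → 106638
emp_id=82: ✗
emp_id=83: ✗
emp_id=84: ✗
emp_id=85: ✗
emp_id=86: ✓ → 104207
emp_id=87: ✓ → 123824
emp_id=88: ✓ → 68295
tenure_sum = 106638 + 104207 + 123824 + 68295 = 402964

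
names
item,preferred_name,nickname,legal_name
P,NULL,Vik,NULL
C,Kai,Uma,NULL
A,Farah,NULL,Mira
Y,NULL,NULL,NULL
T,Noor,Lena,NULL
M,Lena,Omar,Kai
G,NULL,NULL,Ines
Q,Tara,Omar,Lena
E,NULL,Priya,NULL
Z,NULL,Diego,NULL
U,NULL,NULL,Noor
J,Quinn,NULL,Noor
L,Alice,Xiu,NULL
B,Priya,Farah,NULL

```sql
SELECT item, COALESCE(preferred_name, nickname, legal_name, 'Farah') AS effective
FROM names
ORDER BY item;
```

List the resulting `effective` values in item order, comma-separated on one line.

item=A: preferred_name=Farah → Farah
item=B: preferred_name=Priya → Priya
item=C: preferred_name=Kai → Kai
item=E: preferred_name=NULL, nickname=Priya → Priya
item=G: preferred_name=NULL, nickname=NULL, legal_name=Ines → Ines
item=J: preferred_name=Quinn → Quinn
item=L: preferred_name=Alice → Alice
item=M: preferred_name=Lena → Lena
item=P: preferred_name=NULL, nickname=Vik → Vik
item=Q: preferred_name=Tara → Tara
item=T: preferred_name=Noor → Noor
item=U: preferred_name=NULL, nickname=NULL, legal_name=Noor → Noor
item=Y: preferred_name=NULL, nickname=NULL, legal_name=NULL, → literal Farah → Farah
item=Z: preferred_name=NULL, nickname=Diego → Diego

Farah, Priya, Kai, Priya, Ines, Quinn, Alice, Lena, Vik, Tara, Noor, Noor, Farah, Diego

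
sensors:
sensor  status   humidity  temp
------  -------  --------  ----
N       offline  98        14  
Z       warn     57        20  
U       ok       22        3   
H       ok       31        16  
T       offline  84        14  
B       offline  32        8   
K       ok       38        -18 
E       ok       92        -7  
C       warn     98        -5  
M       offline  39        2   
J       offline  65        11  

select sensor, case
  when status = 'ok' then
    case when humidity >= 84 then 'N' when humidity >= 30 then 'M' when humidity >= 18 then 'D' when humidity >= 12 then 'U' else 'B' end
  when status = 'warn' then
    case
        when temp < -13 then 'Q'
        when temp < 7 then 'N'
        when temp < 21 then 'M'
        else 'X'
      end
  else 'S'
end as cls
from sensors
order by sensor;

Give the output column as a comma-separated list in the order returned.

S, N, N, M, S, M, S, S, S, D, M

sensor=B: status='offline' → outer ELSE → S
sensor=C: status='warn' → inner[temp < 7] → N
sensor=E: status='ok' → inner[humidity >= 84] → N
sensor=H: status='ok' → inner[humidity >= 30] → M
sensor=J: status='offline' → outer ELSE → S
sensor=K: status='ok' → inner[humidity >= 30] → M
sensor=M: status='offline' → outer ELSE → S
sensor=N: status='offline' → outer ELSE → S
sensor=T: status='offline' → outer ELSE → S
sensor=U: status='ok' → inner[humidity >= 18] → D
sensor=Z: status='warn' → inner[temp < 21] → M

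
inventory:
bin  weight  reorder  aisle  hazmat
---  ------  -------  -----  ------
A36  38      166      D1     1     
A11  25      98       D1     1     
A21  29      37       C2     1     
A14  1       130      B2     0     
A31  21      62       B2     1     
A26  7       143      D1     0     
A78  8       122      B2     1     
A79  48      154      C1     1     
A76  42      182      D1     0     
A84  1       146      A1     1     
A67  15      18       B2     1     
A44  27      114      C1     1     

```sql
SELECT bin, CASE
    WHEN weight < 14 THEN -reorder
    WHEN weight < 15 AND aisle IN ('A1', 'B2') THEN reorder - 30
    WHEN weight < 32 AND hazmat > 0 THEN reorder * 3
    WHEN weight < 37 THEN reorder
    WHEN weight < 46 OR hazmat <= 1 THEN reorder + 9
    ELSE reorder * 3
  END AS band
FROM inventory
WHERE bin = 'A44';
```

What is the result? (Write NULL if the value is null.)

342

bin = A44: weight=27, reorder=114, aisle=C1, hazmat=1.
weight < 14 → false
weight < 15 AND aisle IN ('A1', 'B2') → false
weight < 32 AND hazmat > 0 → true → 342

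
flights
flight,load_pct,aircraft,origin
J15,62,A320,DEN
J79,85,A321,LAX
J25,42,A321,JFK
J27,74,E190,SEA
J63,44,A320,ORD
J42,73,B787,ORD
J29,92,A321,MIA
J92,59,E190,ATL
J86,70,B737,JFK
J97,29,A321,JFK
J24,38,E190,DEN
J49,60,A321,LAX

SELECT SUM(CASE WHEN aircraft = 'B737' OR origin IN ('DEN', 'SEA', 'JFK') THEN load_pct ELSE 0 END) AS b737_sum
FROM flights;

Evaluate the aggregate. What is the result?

315

flight=J15: ✓ → 62
flight=J79: ✗
flight=J25: ✓ → 42
flight=J27: ✓ → 74
flight=J63: ✗
flight=J42: ✗
flight=J29: ✗
flight=J92: ✗
flight=J86: ✓ → 70
flight=J97: ✓ → 29
flight=J24: ✓ → 38
flight=J49: ✗
b737_sum = 62 + 42 + 74 + 70 + 29 + 38 = 315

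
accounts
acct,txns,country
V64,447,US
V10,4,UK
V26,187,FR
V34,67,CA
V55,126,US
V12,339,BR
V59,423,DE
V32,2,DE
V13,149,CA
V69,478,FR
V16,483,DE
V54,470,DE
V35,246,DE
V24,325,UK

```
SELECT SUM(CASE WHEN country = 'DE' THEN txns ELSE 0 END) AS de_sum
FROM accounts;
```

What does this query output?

acct=V64: ✗
acct=V10: ✗
acct=V26: ✗
acct=V34: ✗
acct=V55: ✗
acct=V12: ✗
acct=V59: ✓ → 423
acct=V32: ✓ → 2
acct=V13: ✗
acct=V69: ✗
acct=V16: ✓ → 483
acct=V54: ✓ → 470
acct=V35: ✓ → 246
acct=V24: ✗
de_sum = 423 + 2 + 483 + 470 + 246 = 1624

1624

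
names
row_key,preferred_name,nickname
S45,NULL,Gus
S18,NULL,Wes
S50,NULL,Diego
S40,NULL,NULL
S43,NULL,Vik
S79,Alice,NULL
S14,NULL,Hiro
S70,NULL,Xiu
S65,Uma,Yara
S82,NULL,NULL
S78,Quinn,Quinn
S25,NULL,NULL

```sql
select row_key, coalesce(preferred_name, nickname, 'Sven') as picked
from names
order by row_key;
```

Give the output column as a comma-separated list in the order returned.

row_key=S14: preferred_name=NULL, nickname=Hiro → Hiro
row_key=S18: preferred_name=NULL, nickname=Wes → Wes
row_key=S25: preferred_name=NULL, nickname=NULL, → literal Sven → Sven
row_key=S40: preferred_name=NULL, nickname=NULL, → literal Sven → Sven
row_key=S43: preferred_name=NULL, nickname=Vik → Vik
row_key=S45: preferred_name=NULL, nickname=Gus → Gus
row_key=S50: preferred_name=NULL, nickname=Diego → Diego
row_key=S65: preferred_name=Uma → Uma
row_key=S70: preferred_name=NULL, nickname=Xiu → Xiu
row_key=S78: preferred_name=Quinn → Quinn
row_key=S79: preferred_name=Alice → Alice
row_key=S82: preferred_name=NULL, nickname=NULL, → literal Sven → Sven

Hiro, Wes, Sven, Sven, Vik, Gus, Diego, Uma, Xiu, Quinn, Alice, Sven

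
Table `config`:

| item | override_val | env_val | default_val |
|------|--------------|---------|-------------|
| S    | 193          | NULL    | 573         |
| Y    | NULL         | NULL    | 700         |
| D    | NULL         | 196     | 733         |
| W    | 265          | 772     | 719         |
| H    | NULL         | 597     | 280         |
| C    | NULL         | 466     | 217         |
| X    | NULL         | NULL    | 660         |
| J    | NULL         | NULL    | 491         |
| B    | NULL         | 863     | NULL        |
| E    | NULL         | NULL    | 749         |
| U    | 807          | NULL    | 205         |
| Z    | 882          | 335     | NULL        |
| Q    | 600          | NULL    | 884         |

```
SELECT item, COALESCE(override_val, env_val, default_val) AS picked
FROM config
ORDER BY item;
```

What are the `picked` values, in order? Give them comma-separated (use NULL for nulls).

863, 466, 196, 749, 597, 491, 600, 193, 807, 265, 660, 700, 882

item=B: override_val=NULL, env_val=863 → 863
item=C: override_val=NULL, env_val=466 → 466
item=D: override_val=NULL, env_val=196 → 196
item=E: override_val=NULL, env_val=NULL, default_val=749 → 749
item=H: override_val=NULL, env_val=597 → 597
item=J: override_val=NULL, env_val=NULL, default_val=491 → 491
item=Q: override_val=600 → 600
item=S: override_val=193 → 193
item=U: override_val=807 → 807
item=W: override_val=265 → 265
item=X: override_val=NULL, env_val=NULL, default_val=660 → 660
item=Y: override_val=NULL, env_val=NULL, default_val=700 → 700
item=Z: override_val=882 → 882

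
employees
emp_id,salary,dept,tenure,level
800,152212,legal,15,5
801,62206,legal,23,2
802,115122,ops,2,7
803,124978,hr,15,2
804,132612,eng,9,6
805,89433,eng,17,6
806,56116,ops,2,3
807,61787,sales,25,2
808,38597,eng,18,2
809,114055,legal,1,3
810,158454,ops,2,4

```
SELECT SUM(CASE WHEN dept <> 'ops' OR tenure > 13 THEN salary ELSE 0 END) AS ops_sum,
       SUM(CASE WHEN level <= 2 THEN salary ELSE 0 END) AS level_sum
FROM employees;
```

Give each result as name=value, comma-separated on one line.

[ops_sum: dept <> 'ops' OR tenure > 13]
emp_id=800: ✓ → 152212
emp_id=801: ✓ → 62206
emp_id=802: ✗
emp_id=803: ✓ → 124978
emp_id=804: ✓ → 132612
emp_id=805: ✓ → 89433
emp_id=806: ✗
emp_id=807: ✓ → 61787
emp_id=808: ✓ → 38597
emp_id=809: ✓ → 114055
emp_id=810: ✗
ops_sum = 152212 + 62206 + 124978 + 132612 + 89433 + 61787 + 38597 + 114055 = 775880
—
[level_sum: level <= 2]
emp_id=800: ✗
emp_id=801: ✓ → 62206
emp_id=802: ✗
emp_id=803: ✓ → 124978
emp_id=804: ✗
emp_id=805: ✗
emp_id=806: ✗
emp_id=807: ✓ → 61787
emp_id=808: ✓ → 38597
emp_id=809: ✗
emp_id=810: ✗
level_sum = 62206 + 124978 + 61787 + 38597 = 287568

ops_sum=775880, level_sum=287568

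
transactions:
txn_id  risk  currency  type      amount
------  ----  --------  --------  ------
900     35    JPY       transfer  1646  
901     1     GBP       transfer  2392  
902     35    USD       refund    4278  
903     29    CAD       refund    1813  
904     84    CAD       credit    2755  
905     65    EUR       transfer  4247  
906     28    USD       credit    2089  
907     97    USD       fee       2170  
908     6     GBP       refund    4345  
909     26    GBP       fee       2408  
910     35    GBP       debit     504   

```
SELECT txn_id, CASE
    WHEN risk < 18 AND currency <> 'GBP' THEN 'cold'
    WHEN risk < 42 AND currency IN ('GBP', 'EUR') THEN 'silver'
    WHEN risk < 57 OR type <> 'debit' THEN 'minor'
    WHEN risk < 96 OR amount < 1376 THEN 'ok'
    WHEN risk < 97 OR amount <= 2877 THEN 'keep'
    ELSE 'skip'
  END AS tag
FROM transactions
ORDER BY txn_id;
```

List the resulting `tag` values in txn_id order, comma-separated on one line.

minor, silver, minor, minor, minor, minor, minor, minor, silver, silver, silver

txn_id=900: risk < 57 OR type <> 'debit' → minor
txn_id=901: risk < 42 AND currency IN ('GBP', 'EUR') → silver
txn_id=902: risk < 57 OR type <> 'debit' → minor
txn_id=903: risk < 57 OR type <> 'debit' → minor
txn_id=904: risk < 57 OR type <> 'debit' → minor
txn_id=905: risk < 57 OR type <> 'debit' → minor
txn_id=906: risk < 57 OR type <> 'debit' → minor
txn_id=907: risk < 57 OR type <> 'debit' → minor
txn_id=908: risk < 42 AND currency IN ('GBP', 'EUR') → silver
txn_id=909: risk < 42 AND currency IN ('GBP', 'EUR') → silver
txn_id=910: risk < 42 AND currency IN ('GBP', 'EUR') → silver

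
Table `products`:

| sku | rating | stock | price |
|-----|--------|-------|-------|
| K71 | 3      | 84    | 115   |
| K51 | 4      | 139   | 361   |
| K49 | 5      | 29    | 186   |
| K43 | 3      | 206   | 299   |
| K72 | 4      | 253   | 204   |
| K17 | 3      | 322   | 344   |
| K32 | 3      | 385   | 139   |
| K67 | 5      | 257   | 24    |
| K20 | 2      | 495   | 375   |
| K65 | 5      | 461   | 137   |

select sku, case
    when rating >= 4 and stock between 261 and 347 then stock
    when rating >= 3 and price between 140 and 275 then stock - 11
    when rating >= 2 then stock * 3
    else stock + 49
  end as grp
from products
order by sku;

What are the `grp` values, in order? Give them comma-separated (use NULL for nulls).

966, 1485, 1155, 618, 18, 417, 1383, 771, 252, 242

sku=K17: rating >= 2 → 966
sku=K20: rating >= 2 → 1485
sku=K32: rating >= 2 → 1155
sku=K43: rating >= 2 → 618
sku=K49: rating >= 3 and price between 140 and 275 → 18
sku=K51: rating >= 2 → 417
sku=K65: rating >= 2 → 1383
sku=K67: rating >= 2 → 771
sku=K71: rating >= 2 → 252
sku=K72: rating >= 3 and price between 140 and 275 → 242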